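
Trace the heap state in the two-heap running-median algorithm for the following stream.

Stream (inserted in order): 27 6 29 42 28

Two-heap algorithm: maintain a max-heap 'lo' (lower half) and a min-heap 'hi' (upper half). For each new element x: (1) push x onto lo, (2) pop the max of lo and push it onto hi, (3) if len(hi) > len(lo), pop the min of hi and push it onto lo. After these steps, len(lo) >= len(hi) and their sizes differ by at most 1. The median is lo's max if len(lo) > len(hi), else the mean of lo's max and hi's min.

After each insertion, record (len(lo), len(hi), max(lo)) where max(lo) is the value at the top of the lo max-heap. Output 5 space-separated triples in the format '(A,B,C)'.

Step 1: insert 27 -> lo=[27] hi=[] -> (len(lo)=1, len(hi)=0, max(lo)=27)
Step 2: insert 6 -> lo=[6] hi=[27] -> (len(lo)=1, len(hi)=1, max(lo)=6)
Step 3: insert 29 -> lo=[6, 27] hi=[29] -> (len(lo)=2, len(hi)=1, max(lo)=27)
Step 4: insert 42 -> lo=[6, 27] hi=[29, 42] -> (len(lo)=2, len(hi)=2, max(lo)=27)
Step 5: insert 28 -> lo=[6, 27, 28] hi=[29, 42] -> (len(lo)=3, len(hi)=2, max(lo)=28)

Answer: (1,0,27) (1,1,6) (2,1,27) (2,2,27) (3,2,28)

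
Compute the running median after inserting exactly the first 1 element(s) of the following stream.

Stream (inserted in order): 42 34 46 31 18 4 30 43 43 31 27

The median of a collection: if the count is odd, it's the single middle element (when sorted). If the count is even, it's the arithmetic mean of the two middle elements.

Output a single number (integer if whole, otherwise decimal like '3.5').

Step 1: insert 42 -> lo=[42] (size 1, max 42) hi=[] (size 0) -> median=42

Answer: 42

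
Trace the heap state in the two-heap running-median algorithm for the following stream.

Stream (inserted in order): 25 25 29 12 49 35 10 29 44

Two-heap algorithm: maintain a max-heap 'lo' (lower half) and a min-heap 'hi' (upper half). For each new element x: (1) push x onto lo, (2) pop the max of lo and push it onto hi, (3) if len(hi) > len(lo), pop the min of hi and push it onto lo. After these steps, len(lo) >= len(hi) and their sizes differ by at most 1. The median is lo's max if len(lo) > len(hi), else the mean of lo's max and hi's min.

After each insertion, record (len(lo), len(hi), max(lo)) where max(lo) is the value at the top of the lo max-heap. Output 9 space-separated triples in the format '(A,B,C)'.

Step 1: insert 25 -> lo=[25] hi=[] -> (len(lo)=1, len(hi)=0, max(lo)=25)
Step 2: insert 25 -> lo=[25] hi=[25] -> (len(lo)=1, len(hi)=1, max(lo)=25)
Step 3: insert 29 -> lo=[25, 25] hi=[29] -> (len(lo)=2, len(hi)=1, max(lo)=25)
Step 4: insert 12 -> lo=[12, 25] hi=[25, 29] -> (len(lo)=2, len(hi)=2, max(lo)=25)
Step 5: insert 49 -> lo=[12, 25, 25] hi=[29, 49] -> (len(lo)=3, len(hi)=2, max(lo)=25)
Step 6: insert 35 -> lo=[12, 25, 25] hi=[29, 35, 49] -> (len(lo)=3, len(hi)=3, max(lo)=25)
Step 7: insert 10 -> lo=[10, 12, 25, 25] hi=[29, 35, 49] -> (len(lo)=4, len(hi)=3, max(lo)=25)
Step 8: insert 29 -> lo=[10, 12, 25, 25] hi=[29, 29, 35, 49] -> (len(lo)=4, len(hi)=4, max(lo)=25)
Step 9: insert 44 -> lo=[10, 12, 25, 25, 29] hi=[29, 35, 44, 49] -> (len(lo)=5, len(hi)=4, max(lo)=29)

Answer: (1,0,25) (1,1,25) (2,1,25) (2,2,25) (3,2,25) (3,3,25) (4,3,25) (4,4,25) (5,4,29)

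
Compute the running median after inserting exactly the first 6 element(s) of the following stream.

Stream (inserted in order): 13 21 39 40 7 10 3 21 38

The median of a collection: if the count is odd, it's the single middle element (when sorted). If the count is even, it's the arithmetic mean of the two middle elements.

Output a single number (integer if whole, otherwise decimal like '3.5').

Answer: 17

Derivation:
Step 1: insert 13 -> lo=[13] (size 1, max 13) hi=[] (size 0) -> median=13
Step 2: insert 21 -> lo=[13] (size 1, max 13) hi=[21] (size 1, min 21) -> median=17
Step 3: insert 39 -> lo=[13, 21] (size 2, max 21) hi=[39] (size 1, min 39) -> median=21
Step 4: insert 40 -> lo=[13, 21] (size 2, max 21) hi=[39, 40] (size 2, min 39) -> median=30
Step 5: insert 7 -> lo=[7, 13, 21] (size 3, max 21) hi=[39, 40] (size 2, min 39) -> median=21
Step 6: insert 10 -> lo=[7, 10, 13] (size 3, max 13) hi=[21, 39, 40] (size 3, min 21) -> median=17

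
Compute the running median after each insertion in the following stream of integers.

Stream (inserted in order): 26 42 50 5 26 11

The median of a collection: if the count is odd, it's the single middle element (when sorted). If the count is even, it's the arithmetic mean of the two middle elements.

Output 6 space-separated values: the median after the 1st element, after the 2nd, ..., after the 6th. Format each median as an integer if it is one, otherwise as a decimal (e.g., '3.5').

Step 1: insert 26 -> lo=[26] (size 1, max 26) hi=[] (size 0) -> median=26
Step 2: insert 42 -> lo=[26] (size 1, max 26) hi=[42] (size 1, min 42) -> median=34
Step 3: insert 50 -> lo=[26, 42] (size 2, max 42) hi=[50] (size 1, min 50) -> median=42
Step 4: insert 5 -> lo=[5, 26] (size 2, max 26) hi=[42, 50] (size 2, min 42) -> median=34
Step 5: insert 26 -> lo=[5, 26, 26] (size 3, max 26) hi=[42, 50] (size 2, min 42) -> median=26
Step 6: insert 11 -> lo=[5, 11, 26] (size 3, max 26) hi=[26, 42, 50] (size 3, min 26) -> median=26

Answer: 26 34 42 34 26 26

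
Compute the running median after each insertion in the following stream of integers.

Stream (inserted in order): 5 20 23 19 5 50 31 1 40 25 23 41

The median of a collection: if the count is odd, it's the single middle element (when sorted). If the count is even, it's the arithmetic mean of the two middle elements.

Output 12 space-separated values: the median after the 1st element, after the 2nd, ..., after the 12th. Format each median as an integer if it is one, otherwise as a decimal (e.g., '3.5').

Answer: 5 12.5 20 19.5 19 19.5 20 19.5 20 21.5 23 23

Derivation:
Step 1: insert 5 -> lo=[5] (size 1, max 5) hi=[] (size 0) -> median=5
Step 2: insert 20 -> lo=[5] (size 1, max 5) hi=[20] (size 1, min 20) -> median=12.5
Step 3: insert 23 -> lo=[5, 20] (size 2, max 20) hi=[23] (size 1, min 23) -> median=20
Step 4: insert 19 -> lo=[5, 19] (size 2, max 19) hi=[20, 23] (size 2, min 20) -> median=19.5
Step 5: insert 5 -> lo=[5, 5, 19] (size 3, max 19) hi=[20, 23] (size 2, min 20) -> median=19
Step 6: insert 50 -> lo=[5, 5, 19] (size 3, max 19) hi=[20, 23, 50] (size 3, min 20) -> median=19.5
Step 7: insert 31 -> lo=[5, 5, 19, 20] (size 4, max 20) hi=[23, 31, 50] (size 3, min 23) -> median=20
Step 8: insert 1 -> lo=[1, 5, 5, 19] (size 4, max 19) hi=[20, 23, 31, 50] (size 4, min 20) -> median=19.5
Step 9: insert 40 -> lo=[1, 5, 5, 19, 20] (size 5, max 20) hi=[23, 31, 40, 50] (size 4, min 23) -> median=20
Step 10: insert 25 -> lo=[1, 5, 5, 19, 20] (size 5, max 20) hi=[23, 25, 31, 40, 50] (size 5, min 23) -> median=21.5
Step 11: insert 23 -> lo=[1, 5, 5, 19, 20, 23] (size 6, max 23) hi=[23, 25, 31, 40, 50] (size 5, min 23) -> median=23
Step 12: insert 41 -> lo=[1, 5, 5, 19, 20, 23] (size 6, max 23) hi=[23, 25, 31, 40, 41, 50] (size 6, min 23) -> median=23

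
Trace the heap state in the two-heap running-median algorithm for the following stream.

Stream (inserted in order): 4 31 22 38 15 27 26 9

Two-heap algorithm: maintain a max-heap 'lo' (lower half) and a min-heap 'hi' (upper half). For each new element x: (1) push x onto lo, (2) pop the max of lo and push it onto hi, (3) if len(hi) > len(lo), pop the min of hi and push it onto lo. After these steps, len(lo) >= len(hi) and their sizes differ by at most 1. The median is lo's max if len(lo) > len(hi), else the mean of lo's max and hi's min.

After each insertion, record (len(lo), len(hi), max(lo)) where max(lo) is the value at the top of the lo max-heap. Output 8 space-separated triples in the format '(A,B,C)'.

Step 1: insert 4 -> lo=[4] hi=[] -> (len(lo)=1, len(hi)=0, max(lo)=4)
Step 2: insert 31 -> lo=[4] hi=[31] -> (len(lo)=1, len(hi)=1, max(lo)=4)
Step 3: insert 22 -> lo=[4, 22] hi=[31] -> (len(lo)=2, len(hi)=1, max(lo)=22)
Step 4: insert 38 -> lo=[4, 22] hi=[31, 38] -> (len(lo)=2, len(hi)=2, max(lo)=22)
Step 5: insert 15 -> lo=[4, 15, 22] hi=[31, 38] -> (len(lo)=3, len(hi)=2, max(lo)=22)
Step 6: insert 27 -> lo=[4, 15, 22] hi=[27, 31, 38] -> (len(lo)=3, len(hi)=3, max(lo)=22)
Step 7: insert 26 -> lo=[4, 15, 22, 26] hi=[27, 31, 38] -> (len(lo)=4, len(hi)=3, max(lo)=26)
Step 8: insert 9 -> lo=[4, 9, 15, 22] hi=[26, 27, 31, 38] -> (len(lo)=4, len(hi)=4, max(lo)=22)

Answer: (1,0,4) (1,1,4) (2,1,22) (2,2,22) (3,2,22) (3,3,22) (4,3,26) (4,4,22)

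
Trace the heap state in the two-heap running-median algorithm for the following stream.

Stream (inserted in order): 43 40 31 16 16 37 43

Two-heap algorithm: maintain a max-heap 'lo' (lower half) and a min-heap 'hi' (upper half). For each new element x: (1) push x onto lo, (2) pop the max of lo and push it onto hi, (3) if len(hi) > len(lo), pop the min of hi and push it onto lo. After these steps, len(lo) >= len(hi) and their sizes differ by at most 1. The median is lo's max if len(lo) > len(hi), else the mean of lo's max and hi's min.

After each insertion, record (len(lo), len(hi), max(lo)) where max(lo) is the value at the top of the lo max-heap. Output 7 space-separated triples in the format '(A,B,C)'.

Step 1: insert 43 -> lo=[43] hi=[] -> (len(lo)=1, len(hi)=0, max(lo)=43)
Step 2: insert 40 -> lo=[40] hi=[43] -> (len(lo)=1, len(hi)=1, max(lo)=40)
Step 3: insert 31 -> lo=[31, 40] hi=[43] -> (len(lo)=2, len(hi)=1, max(lo)=40)
Step 4: insert 16 -> lo=[16, 31] hi=[40, 43] -> (len(lo)=2, len(hi)=2, max(lo)=31)
Step 5: insert 16 -> lo=[16, 16, 31] hi=[40, 43] -> (len(lo)=3, len(hi)=2, max(lo)=31)
Step 6: insert 37 -> lo=[16, 16, 31] hi=[37, 40, 43] -> (len(lo)=3, len(hi)=3, max(lo)=31)
Step 7: insert 43 -> lo=[16, 16, 31, 37] hi=[40, 43, 43] -> (len(lo)=4, len(hi)=3, max(lo)=37)

Answer: (1,0,43) (1,1,40) (2,1,40) (2,2,31) (3,2,31) (3,3,31) (4,3,37)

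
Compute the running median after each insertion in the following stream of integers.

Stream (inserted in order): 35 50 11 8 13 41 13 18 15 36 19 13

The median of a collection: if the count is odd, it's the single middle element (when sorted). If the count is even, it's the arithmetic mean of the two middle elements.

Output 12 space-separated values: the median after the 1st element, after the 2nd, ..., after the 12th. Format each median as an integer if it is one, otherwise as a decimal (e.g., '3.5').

Step 1: insert 35 -> lo=[35] (size 1, max 35) hi=[] (size 0) -> median=35
Step 2: insert 50 -> lo=[35] (size 1, max 35) hi=[50] (size 1, min 50) -> median=42.5
Step 3: insert 11 -> lo=[11, 35] (size 2, max 35) hi=[50] (size 1, min 50) -> median=35
Step 4: insert 8 -> lo=[8, 11] (size 2, max 11) hi=[35, 50] (size 2, min 35) -> median=23
Step 5: insert 13 -> lo=[8, 11, 13] (size 3, max 13) hi=[35, 50] (size 2, min 35) -> median=13
Step 6: insert 41 -> lo=[8, 11, 13] (size 3, max 13) hi=[35, 41, 50] (size 3, min 35) -> median=24
Step 7: insert 13 -> lo=[8, 11, 13, 13] (size 4, max 13) hi=[35, 41, 50] (size 3, min 35) -> median=13
Step 8: insert 18 -> lo=[8, 11, 13, 13] (size 4, max 13) hi=[18, 35, 41, 50] (size 4, min 18) -> median=15.5
Step 9: insert 15 -> lo=[8, 11, 13, 13, 15] (size 5, max 15) hi=[18, 35, 41, 50] (size 4, min 18) -> median=15
Step 10: insert 36 -> lo=[8, 11, 13, 13, 15] (size 5, max 15) hi=[18, 35, 36, 41, 50] (size 5, min 18) -> median=16.5
Step 11: insert 19 -> lo=[8, 11, 13, 13, 15, 18] (size 6, max 18) hi=[19, 35, 36, 41, 50] (size 5, min 19) -> median=18
Step 12: insert 13 -> lo=[8, 11, 13, 13, 13, 15] (size 6, max 15) hi=[18, 19, 35, 36, 41, 50] (size 6, min 18) -> median=16.5

Answer: 35 42.5 35 23 13 24 13 15.5 15 16.5 18 16.5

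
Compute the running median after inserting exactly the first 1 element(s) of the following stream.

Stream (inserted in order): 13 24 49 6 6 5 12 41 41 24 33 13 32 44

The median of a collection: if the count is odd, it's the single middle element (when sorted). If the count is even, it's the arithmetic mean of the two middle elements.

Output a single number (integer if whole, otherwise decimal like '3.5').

Step 1: insert 13 -> lo=[13] (size 1, max 13) hi=[] (size 0) -> median=13

Answer: 13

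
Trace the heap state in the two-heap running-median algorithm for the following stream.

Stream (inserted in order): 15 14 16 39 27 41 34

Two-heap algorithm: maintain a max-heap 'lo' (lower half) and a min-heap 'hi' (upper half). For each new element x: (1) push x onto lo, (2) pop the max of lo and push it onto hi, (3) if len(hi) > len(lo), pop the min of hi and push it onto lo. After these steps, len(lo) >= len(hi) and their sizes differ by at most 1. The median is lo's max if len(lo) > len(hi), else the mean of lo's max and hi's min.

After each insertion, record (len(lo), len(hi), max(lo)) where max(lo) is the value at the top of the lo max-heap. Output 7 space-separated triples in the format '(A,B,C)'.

Step 1: insert 15 -> lo=[15] hi=[] -> (len(lo)=1, len(hi)=0, max(lo)=15)
Step 2: insert 14 -> lo=[14] hi=[15] -> (len(lo)=1, len(hi)=1, max(lo)=14)
Step 3: insert 16 -> lo=[14, 15] hi=[16] -> (len(lo)=2, len(hi)=1, max(lo)=15)
Step 4: insert 39 -> lo=[14, 15] hi=[16, 39] -> (len(lo)=2, len(hi)=2, max(lo)=15)
Step 5: insert 27 -> lo=[14, 15, 16] hi=[27, 39] -> (len(lo)=3, len(hi)=2, max(lo)=16)
Step 6: insert 41 -> lo=[14, 15, 16] hi=[27, 39, 41] -> (len(lo)=3, len(hi)=3, max(lo)=16)
Step 7: insert 34 -> lo=[14, 15, 16, 27] hi=[34, 39, 41] -> (len(lo)=4, len(hi)=3, max(lo)=27)

Answer: (1,0,15) (1,1,14) (2,1,15) (2,2,15) (3,2,16) (3,3,16) (4,3,27)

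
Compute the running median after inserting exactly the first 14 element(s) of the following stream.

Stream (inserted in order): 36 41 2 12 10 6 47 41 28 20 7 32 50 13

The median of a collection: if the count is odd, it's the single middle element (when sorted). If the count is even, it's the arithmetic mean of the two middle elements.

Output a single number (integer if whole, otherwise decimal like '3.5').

Answer: 24

Derivation:
Step 1: insert 36 -> lo=[36] (size 1, max 36) hi=[] (size 0) -> median=36
Step 2: insert 41 -> lo=[36] (size 1, max 36) hi=[41] (size 1, min 41) -> median=38.5
Step 3: insert 2 -> lo=[2, 36] (size 2, max 36) hi=[41] (size 1, min 41) -> median=36
Step 4: insert 12 -> lo=[2, 12] (size 2, max 12) hi=[36, 41] (size 2, min 36) -> median=24
Step 5: insert 10 -> lo=[2, 10, 12] (size 3, max 12) hi=[36, 41] (size 2, min 36) -> median=12
Step 6: insert 6 -> lo=[2, 6, 10] (size 3, max 10) hi=[12, 36, 41] (size 3, min 12) -> median=11
Step 7: insert 47 -> lo=[2, 6, 10, 12] (size 4, max 12) hi=[36, 41, 47] (size 3, min 36) -> median=12
Step 8: insert 41 -> lo=[2, 6, 10, 12] (size 4, max 12) hi=[36, 41, 41, 47] (size 4, min 36) -> median=24
Step 9: insert 28 -> lo=[2, 6, 10, 12, 28] (size 5, max 28) hi=[36, 41, 41, 47] (size 4, min 36) -> median=28
Step 10: insert 20 -> lo=[2, 6, 10, 12, 20] (size 5, max 20) hi=[28, 36, 41, 41, 47] (size 5, min 28) -> median=24
Step 11: insert 7 -> lo=[2, 6, 7, 10, 12, 20] (size 6, max 20) hi=[28, 36, 41, 41, 47] (size 5, min 28) -> median=20
Step 12: insert 32 -> lo=[2, 6, 7, 10, 12, 20] (size 6, max 20) hi=[28, 32, 36, 41, 41, 47] (size 6, min 28) -> median=24
Step 13: insert 50 -> lo=[2, 6, 7, 10, 12, 20, 28] (size 7, max 28) hi=[32, 36, 41, 41, 47, 50] (size 6, min 32) -> median=28
Step 14: insert 13 -> lo=[2, 6, 7, 10, 12, 13, 20] (size 7, max 20) hi=[28, 32, 36, 41, 41, 47, 50] (size 7, min 28) -> median=24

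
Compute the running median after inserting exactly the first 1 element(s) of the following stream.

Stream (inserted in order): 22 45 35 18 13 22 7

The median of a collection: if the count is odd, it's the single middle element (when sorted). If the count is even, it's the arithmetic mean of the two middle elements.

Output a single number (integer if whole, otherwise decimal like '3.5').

Step 1: insert 22 -> lo=[22] (size 1, max 22) hi=[] (size 0) -> median=22

Answer: 22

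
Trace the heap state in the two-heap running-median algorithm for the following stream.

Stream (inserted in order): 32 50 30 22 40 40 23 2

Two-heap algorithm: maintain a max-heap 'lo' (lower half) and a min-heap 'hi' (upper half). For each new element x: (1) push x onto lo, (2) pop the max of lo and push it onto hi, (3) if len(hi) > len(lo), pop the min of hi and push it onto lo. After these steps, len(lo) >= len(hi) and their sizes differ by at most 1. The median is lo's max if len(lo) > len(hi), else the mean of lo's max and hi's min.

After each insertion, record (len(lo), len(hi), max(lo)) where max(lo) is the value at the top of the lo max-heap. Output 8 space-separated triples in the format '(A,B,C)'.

Answer: (1,0,32) (1,1,32) (2,1,32) (2,2,30) (3,2,32) (3,3,32) (4,3,32) (4,4,30)

Derivation:
Step 1: insert 32 -> lo=[32] hi=[] -> (len(lo)=1, len(hi)=0, max(lo)=32)
Step 2: insert 50 -> lo=[32] hi=[50] -> (len(lo)=1, len(hi)=1, max(lo)=32)
Step 3: insert 30 -> lo=[30, 32] hi=[50] -> (len(lo)=2, len(hi)=1, max(lo)=32)
Step 4: insert 22 -> lo=[22, 30] hi=[32, 50] -> (len(lo)=2, len(hi)=2, max(lo)=30)
Step 5: insert 40 -> lo=[22, 30, 32] hi=[40, 50] -> (len(lo)=3, len(hi)=2, max(lo)=32)
Step 6: insert 40 -> lo=[22, 30, 32] hi=[40, 40, 50] -> (len(lo)=3, len(hi)=3, max(lo)=32)
Step 7: insert 23 -> lo=[22, 23, 30, 32] hi=[40, 40, 50] -> (len(lo)=4, len(hi)=3, max(lo)=32)
Step 8: insert 2 -> lo=[2, 22, 23, 30] hi=[32, 40, 40, 50] -> (len(lo)=4, len(hi)=4, max(lo)=30)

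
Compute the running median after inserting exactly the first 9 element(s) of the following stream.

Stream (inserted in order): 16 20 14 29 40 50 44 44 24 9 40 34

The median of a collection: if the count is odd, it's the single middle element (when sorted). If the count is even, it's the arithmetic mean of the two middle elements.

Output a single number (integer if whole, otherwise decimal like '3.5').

Answer: 29

Derivation:
Step 1: insert 16 -> lo=[16] (size 1, max 16) hi=[] (size 0) -> median=16
Step 2: insert 20 -> lo=[16] (size 1, max 16) hi=[20] (size 1, min 20) -> median=18
Step 3: insert 14 -> lo=[14, 16] (size 2, max 16) hi=[20] (size 1, min 20) -> median=16
Step 4: insert 29 -> lo=[14, 16] (size 2, max 16) hi=[20, 29] (size 2, min 20) -> median=18
Step 5: insert 40 -> lo=[14, 16, 20] (size 3, max 20) hi=[29, 40] (size 2, min 29) -> median=20
Step 6: insert 50 -> lo=[14, 16, 20] (size 3, max 20) hi=[29, 40, 50] (size 3, min 29) -> median=24.5
Step 7: insert 44 -> lo=[14, 16, 20, 29] (size 4, max 29) hi=[40, 44, 50] (size 3, min 40) -> median=29
Step 8: insert 44 -> lo=[14, 16, 20, 29] (size 4, max 29) hi=[40, 44, 44, 50] (size 4, min 40) -> median=34.5
Step 9: insert 24 -> lo=[14, 16, 20, 24, 29] (size 5, max 29) hi=[40, 44, 44, 50] (size 4, min 40) -> median=29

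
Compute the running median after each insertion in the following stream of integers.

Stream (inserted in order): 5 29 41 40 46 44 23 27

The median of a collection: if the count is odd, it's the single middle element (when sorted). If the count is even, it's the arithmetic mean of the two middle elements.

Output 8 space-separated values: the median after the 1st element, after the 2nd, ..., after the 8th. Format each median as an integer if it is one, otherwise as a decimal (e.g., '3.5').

Step 1: insert 5 -> lo=[5] (size 1, max 5) hi=[] (size 0) -> median=5
Step 2: insert 29 -> lo=[5] (size 1, max 5) hi=[29] (size 1, min 29) -> median=17
Step 3: insert 41 -> lo=[5, 29] (size 2, max 29) hi=[41] (size 1, min 41) -> median=29
Step 4: insert 40 -> lo=[5, 29] (size 2, max 29) hi=[40, 41] (size 2, min 40) -> median=34.5
Step 5: insert 46 -> lo=[5, 29, 40] (size 3, max 40) hi=[41, 46] (size 2, min 41) -> median=40
Step 6: insert 44 -> lo=[5, 29, 40] (size 3, max 40) hi=[41, 44, 46] (size 3, min 41) -> median=40.5
Step 7: insert 23 -> lo=[5, 23, 29, 40] (size 4, max 40) hi=[41, 44, 46] (size 3, min 41) -> median=40
Step 8: insert 27 -> lo=[5, 23, 27, 29] (size 4, max 29) hi=[40, 41, 44, 46] (size 4, min 40) -> median=34.5

Answer: 5 17 29 34.5 40 40.5 40 34.5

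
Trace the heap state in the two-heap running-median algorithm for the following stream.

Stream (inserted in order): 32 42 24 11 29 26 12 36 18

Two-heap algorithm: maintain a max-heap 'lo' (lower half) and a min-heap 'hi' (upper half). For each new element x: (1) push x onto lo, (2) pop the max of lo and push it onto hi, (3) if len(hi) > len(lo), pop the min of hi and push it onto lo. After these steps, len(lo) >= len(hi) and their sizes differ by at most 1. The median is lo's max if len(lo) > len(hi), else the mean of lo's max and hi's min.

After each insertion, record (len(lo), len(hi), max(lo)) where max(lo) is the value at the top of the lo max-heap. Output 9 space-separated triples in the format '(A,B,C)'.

Step 1: insert 32 -> lo=[32] hi=[] -> (len(lo)=1, len(hi)=0, max(lo)=32)
Step 2: insert 42 -> lo=[32] hi=[42] -> (len(lo)=1, len(hi)=1, max(lo)=32)
Step 3: insert 24 -> lo=[24, 32] hi=[42] -> (len(lo)=2, len(hi)=1, max(lo)=32)
Step 4: insert 11 -> lo=[11, 24] hi=[32, 42] -> (len(lo)=2, len(hi)=2, max(lo)=24)
Step 5: insert 29 -> lo=[11, 24, 29] hi=[32, 42] -> (len(lo)=3, len(hi)=2, max(lo)=29)
Step 6: insert 26 -> lo=[11, 24, 26] hi=[29, 32, 42] -> (len(lo)=3, len(hi)=3, max(lo)=26)
Step 7: insert 12 -> lo=[11, 12, 24, 26] hi=[29, 32, 42] -> (len(lo)=4, len(hi)=3, max(lo)=26)
Step 8: insert 36 -> lo=[11, 12, 24, 26] hi=[29, 32, 36, 42] -> (len(lo)=4, len(hi)=4, max(lo)=26)
Step 9: insert 18 -> lo=[11, 12, 18, 24, 26] hi=[29, 32, 36, 42] -> (len(lo)=5, len(hi)=4, max(lo)=26)

Answer: (1,0,32) (1,1,32) (2,1,32) (2,2,24) (3,2,29) (3,3,26) (4,3,26) (4,4,26) (5,4,26)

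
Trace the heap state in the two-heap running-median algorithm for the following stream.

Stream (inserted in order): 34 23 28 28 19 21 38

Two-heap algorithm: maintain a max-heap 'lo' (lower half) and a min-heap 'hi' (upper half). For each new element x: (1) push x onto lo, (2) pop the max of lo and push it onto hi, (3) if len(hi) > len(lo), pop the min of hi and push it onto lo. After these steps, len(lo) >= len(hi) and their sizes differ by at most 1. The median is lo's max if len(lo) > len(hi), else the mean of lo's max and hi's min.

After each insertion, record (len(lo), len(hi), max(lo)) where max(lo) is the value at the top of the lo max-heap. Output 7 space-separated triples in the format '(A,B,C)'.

Answer: (1,0,34) (1,1,23) (2,1,28) (2,2,28) (3,2,28) (3,3,23) (4,3,28)

Derivation:
Step 1: insert 34 -> lo=[34] hi=[] -> (len(lo)=1, len(hi)=0, max(lo)=34)
Step 2: insert 23 -> lo=[23] hi=[34] -> (len(lo)=1, len(hi)=1, max(lo)=23)
Step 3: insert 28 -> lo=[23, 28] hi=[34] -> (len(lo)=2, len(hi)=1, max(lo)=28)
Step 4: insert 28 -> lo=[23, 28] hi=[28, 34] -> (len(lo)=2, len(hi)=2, max(lo)=28)
Step 5: insert 19 -> lo=[19, 23, 28] hi=[28, 34] -> (len(lo)=3, len(hi)=2, max(lo)=28)
Step 6: insert 21 -> lo=[19, 21, 23] hi=[28, 28, 34] -> (len(lo)=3, len(hi)=3, max(lo)=23)
Step 7: insert 38 -> lo=[19, 21, 23, 28] hi=[28, 34, 38] -> (len(lo)=4, len(hi)=3, max(lo)=28)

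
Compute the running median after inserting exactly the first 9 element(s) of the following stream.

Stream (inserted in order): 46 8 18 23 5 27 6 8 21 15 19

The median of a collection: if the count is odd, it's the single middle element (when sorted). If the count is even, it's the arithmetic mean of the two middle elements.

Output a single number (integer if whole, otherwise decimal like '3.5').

Step 1: insert 46 -> lo=[46] (size 1, max 46) hi=[] (size 0) -> median=46
Step 2: insert 8 -> lo=[8] (size 1, max 8) hi=[46] (size 1, min 46) -> median=27
Step 3: insert 18 -> lo=[8, 18] (size 2, max 18) hi=[46] (size 1, min 46) -> median=18
Step 4: insert 23 -> lo=[8, 18] (size 2, max 18) hi=[23, 46] (size 2, min 23) -> median=20.5
Step 5: insert 5 -> lo=[5, 8, 18] (size 3, max 18) hi=[23, 46] (size 2, min 23) -> median=18
Step 6: insert 27 -> lo=[5, 8, 18] (size 3, max 18) hi=[23, 27, 46] (size 3, min 23) -> median=20.5
Step 7: insert 6 -> lo=[5, 6, 8, 18] (size 4, max 18) hi=[23, 27, 46] (size 3, min 23) -> median=18
Step 8: insert 8 -> lo=[5, 6, 8, 8] (size 4, max 8) hi=[18, 23, 27, 46] (size 4, min 18) -> median=13
Step 9: insert 21 -> lo=[5, 6, 8, 8, 18] (size 5, max 18) hi=[21, 23, 27, 46] (size 4, min 21) -> median=18

Answer: 18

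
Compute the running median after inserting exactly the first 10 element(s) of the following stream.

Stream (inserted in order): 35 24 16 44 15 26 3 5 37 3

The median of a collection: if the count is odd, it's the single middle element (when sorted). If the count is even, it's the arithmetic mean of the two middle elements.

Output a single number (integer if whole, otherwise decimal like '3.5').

Step 1: insert 35 -> lo=[35] (size 1, max 35) hi=[] (size 0) -> median=35
Step 2: insert 24 -> lo=[24] (size 1, max 24) hi=[35] (size 1, min 35) -> median=29.5
Step 3: insert 16 -> lo=[16, 24] (size 2, max 24) hi=[35] (size 1, min 35) -> median=24
Step 4: insert 44 -> lo=[16, 24] (size 2, max 24) hi=[35, 44] (size 2, min 35) -> median=29.5
Step 5: insert 15 -> lo=[15, 16, 24] (size 3, max 24) hi=[35, 44] (size 2, min 35) -> median=24
Step 6: insert 26 -> lo=[15, 16, 24] (size 3, max 24) hi=[26, 35, 44] (size 3, min 26) -> median=25
Step 7: insert 3 -> lo=[3, 15, 16, 24] (size 4, max 24) hi=[26, 35, 44] (size 3, min 26) -> median=24
Step 8: insert 5 -> lo=[3, 5, 15, 16] (size 4, max 16) hi=[24, 26, 35, 44] (size 4, min 24) -> median=20
Step 9: insert 37 -> lo=[3, 5, 15, 16, 24] (size 5, max 24) hi=[26, 35, 37, 44] (size 4, min 26) -> median=24
Step 10: insert 3 -> lo=[3, 3, 5, 15, 16] (size 5, max 16) hi=[24, 26, 35, 37, 44] (size 5, min 24) -> median=20

Answer: 20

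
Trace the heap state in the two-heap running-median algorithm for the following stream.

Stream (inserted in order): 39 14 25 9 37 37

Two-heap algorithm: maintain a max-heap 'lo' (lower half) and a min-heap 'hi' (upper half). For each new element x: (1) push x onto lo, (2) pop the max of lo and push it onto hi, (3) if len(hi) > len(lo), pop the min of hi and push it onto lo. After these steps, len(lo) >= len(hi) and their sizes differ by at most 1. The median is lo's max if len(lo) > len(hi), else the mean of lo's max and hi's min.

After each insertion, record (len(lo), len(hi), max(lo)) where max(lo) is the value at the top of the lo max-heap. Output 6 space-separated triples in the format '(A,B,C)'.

Step 1: insert 39 -> lo=[39] hi=[] -> (len(lo)=1, len(hi)=0, max(lo)=39)
Step 2: insert 14 -> lo=[14] hi=[39] -> (len(lo)=1, len(hi)=1, max(lo)=14)
Step 3: insert 25 -> lo=[14, 25] hi=[39] -> (len(lo)=2, len(hi)=1, max(lo)=25)
Step 4: insert 9 -> lo=[9, 14] hi=[25, 39] -> (len(lo)=2, len(hi)=2, max(lo)=14)
Step 5: insert 37 -> lo=[9, 14, 25] hi=[37, 39] -> (len(lo)=3, len(hi)=2, max(lo)=25)
Step 6: insert 37 -> lo=[9, 14, 25] hi=[37, 37, 39] -> (len(lo)=3, len(hi)=3, max(lo)=25)

Answer: (1,0,39) (1,1,14) (2,1,25) (2,2,14) (3,2,25) (3,3,25)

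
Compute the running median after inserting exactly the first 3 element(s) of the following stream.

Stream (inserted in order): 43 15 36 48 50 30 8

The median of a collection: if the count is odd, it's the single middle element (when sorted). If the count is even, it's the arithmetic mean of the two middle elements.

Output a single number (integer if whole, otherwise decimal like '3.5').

Answer: 36

Derivation:
Step 1: insert 43 -> lo=[43] (size 1, max 43) hi=[] (size 0) -> median=43
Step 2: insert 15 -> lo=[15] (size 1, max 15) hi=[43] (size 1, min 43) -> median=29
Step 3: insert 36 -> lo=[15, 36] (size 2, max 36) hi=[43] (size 1, min 43) -> median=36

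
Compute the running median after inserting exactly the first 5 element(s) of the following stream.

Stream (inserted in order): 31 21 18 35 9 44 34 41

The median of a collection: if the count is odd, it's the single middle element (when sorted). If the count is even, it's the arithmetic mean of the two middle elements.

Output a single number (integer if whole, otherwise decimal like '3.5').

Answer: 21

Derivation:
Step 1: insert 31 -> lo=[31] (size 1, max 31) hi=[] (size 0) -> median=31
Step 2: insert 21 -> lo=[21] (size 1, max 21) hi=[31] (size 1, min 31) -> median=26
Step 3: insert 18 -> lo=[18, 21] (size 2, max 21) hi=[31] (size 1, min 31) -> median=21
Step 4: insert 35 -> lo=[18, 21] (size 2, max 21) hi=[31, 35] (size 2, min 31) -> median=26
Step 5: insert 9 -> lo=[9, 18, 21] (size 3, max 21) hi=[31, 35] (size 2, min 31) -> median=21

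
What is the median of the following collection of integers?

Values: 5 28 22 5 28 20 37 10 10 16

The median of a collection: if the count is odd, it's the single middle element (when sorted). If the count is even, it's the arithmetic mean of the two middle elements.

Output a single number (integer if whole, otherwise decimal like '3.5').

Answer: 18

Derivation:
Step 1: insert 5 -> lo=[5] (size 1, max 5) hi=[] (size 0) -> median=5
Step 2: insert 28 -> lo=[5] (size 1, max 5) hi=[28] (size 1, min 28) -> median=16.5
Step 3: insert 22 -> lo=[5, 22] (size 2, max 22) hi=[28] (size 1, min 28) -> median=22
Step 4: insert 5 -> lo=[5, 5] (size 2, max 5) hi=[22, 28] (size 2, min 22) -> median=13.5
Step 5: insert 28 -> lo=[5, 5, 22] (size 3, max 22) hi=[28, 28] (size 2, min 28) -> median=22
Step 6: insert 20 -> lo=[5, 5, 20] (size 3, max 20) hi=[22, 28, 28] (size 3, min 22) -> median=21
Step 7: insert 37 -> lo=[5, 5, 20, 22] (size 4, max 22) hi=[28, 28, 37] (size 3, min 28) -> median=22
Step 8: insert 10 -> lo=[5, 5, 10, 20] (size 4, max 20) hi=[22, 28, 28, 37] (size 4, min 22) -> median=21
Step 9: insert 10 -> lo=[5, 5, 10, 10, 20] (size 5, max 20) hi=[22, 28, 28, 37] (size 4, min 22) -> median=20
Step 10: insert 16 -> lo=[5, 5, 10, 10, 16] (size 5, max 16) hi=[20, 22, 28, 28, 37] (size 5, min 20) -> median=18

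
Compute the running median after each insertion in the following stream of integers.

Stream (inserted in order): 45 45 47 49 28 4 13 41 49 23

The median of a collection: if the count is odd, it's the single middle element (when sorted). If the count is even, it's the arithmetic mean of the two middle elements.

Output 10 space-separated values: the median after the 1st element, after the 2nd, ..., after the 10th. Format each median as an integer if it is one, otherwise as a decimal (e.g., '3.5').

Step 1: insert 45 -> lo=[45] (size 1, max 45) hi=[] (size 0) -> median=45
Step 2: insert 45 -> lo=[45] (size 1, max 45) hi=[45] (size 1, min 45) -> median=45
Step 3: insert 47 -> lo=[45, 45] (size 2, max 45) hi=[47] (size 1, min 47) -> median=45
Step 4: insert 49 -> lo=[45, 45] (size 2, max 45) hi=[47, 49] (size 2, min 47) -> median=46
Step 5: insert 28 -> lo=[28, 45, 45] (size 3, max 45) hi=[47, 49] (size 2, min 47) -> median=45
Step 6: insert 4 -> lo=[4, 28, 45] (size 3, max 45) hi=[45, 47, 49] (size 3, min 45) -> median=45
Step 7: insert 13 -> lo=[4, 13, 28, 45] (size 4, max 45) hi=[45, 47, 49] (size 3, min 45) -> median=45
Step 8: insert 41 -> lo=[4, 13, 28, 41] (size 4, max 41) hi=[45, 45, 47, 49] (size 4, min 45) -> median=43
Step 9: insert 49 -> lo=[4, 13, 28, 41, 45] (size 5, max 45) hi=[45, 47, 49, 49] (size 4, min 45) -> median=45
Step 10: insert 23 -> lo=[4, 13, 23, 28, 41] (size 5, max 41) hi=[45, 45, 47, 49, 49] (size 5, min 45) -> median=43

Answer: 45 45 45 46 45 45 45 43 45 43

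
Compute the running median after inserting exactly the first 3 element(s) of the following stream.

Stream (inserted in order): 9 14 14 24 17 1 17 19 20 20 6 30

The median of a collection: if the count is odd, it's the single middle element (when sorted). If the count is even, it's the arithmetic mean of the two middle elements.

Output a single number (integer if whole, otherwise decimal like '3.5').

Step 1: insert 9 -> lo=[9] (size 1, max 9) hi=[] (size 0) -> median=9
Step 2: insert 14 -> lo=[9] (size 1, max 9) hi=[14] (size 1, min 14) -> median=11.5
Step 3: insert 14 -> lo=[9, 14] (size 2, max 14) hi=[14] (size 1, min 14) -> median=14

Answer: 14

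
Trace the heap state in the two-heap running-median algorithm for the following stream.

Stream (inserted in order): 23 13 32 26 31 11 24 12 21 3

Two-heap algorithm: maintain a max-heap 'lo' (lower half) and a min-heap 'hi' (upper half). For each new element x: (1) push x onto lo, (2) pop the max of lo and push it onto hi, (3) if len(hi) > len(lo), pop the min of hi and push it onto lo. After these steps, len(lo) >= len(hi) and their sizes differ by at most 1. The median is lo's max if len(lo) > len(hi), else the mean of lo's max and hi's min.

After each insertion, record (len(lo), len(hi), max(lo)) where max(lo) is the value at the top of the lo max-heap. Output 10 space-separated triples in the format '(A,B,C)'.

Step 1: insert 23 -> lo=[23] hi=[] -> (len(lo)=1, len(hi)=0, max(lo)=23)
Step 2: insert 13 -> lo=[13] hi=[23] -> (len(lo)=1, len(hi)=1, max(lo)=13)
Step 3: insert 32 -> lo=[13, 23] hi=[32] -> (len(lo)=2, len(hi)=1, max(lo)=23)
Step 4: insert 26 -> lo=[13, 23] hi=[26, 32] -> (len(lo)=2, len(hi)=2, max(lo)=23)
Step 5: insert 31 -> lo=[13, 23, 26] hi=[31, 32] -> (len(lo)=3, len(hi)=2, max(lo)=26)
Step 6: insert 11 -> lo=[11, 13, 23] hi=[26, 31, 32] -> (len(lo)=3, len(hi)=3, max(lo)=23)
Step 7: insert 24 -> lo=[11, 13, 23, 24] hi=[26, 31, 32] -> (len(lo)=4, len(hi)=3, max(lo)=24)
Step 8: insert 12 -> lo=[11, 12, 13, 23] hi=[24, 26, 31, 32] -> (len(lo)=4, len(hi)=4, max(lo)=23)
Step 9: insert 21 -> lo=[11, 12, 13, 21, 23] hi=[24, 26, 31, 32] -> (len(lo)=5, len(hi)=4, max(lo)=23)
Step 10: insert 3 -> lo=[3, 11, 12, 13, 21] hi=[23, 24, 26, 31, 32] -> (len(lo)=5, len(hi)=5, max(lo)=21)

Answer: (1,0,23) (1,1,13) (2,1,23) (2,2,23) (3,2,26) (3,3,23) (4,3,24) (4,4,23) (5,4,23) (5,5,21)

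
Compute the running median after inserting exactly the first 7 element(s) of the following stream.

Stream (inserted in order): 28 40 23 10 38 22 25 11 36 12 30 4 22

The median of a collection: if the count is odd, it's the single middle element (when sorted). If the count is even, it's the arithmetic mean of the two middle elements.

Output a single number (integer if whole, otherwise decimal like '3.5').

Step 1: insert 28 -> lo=[28] (size 1, max 28) hi=[] (size 0) -> median=28
Step 2: insert 40 -> lo=[28] (size 1, max 28) hi=[40] (size 1, min 40) -> median=34
Step 3: insert 23 -> lo=[23, 28] (size 2, max 28) hi=[40] (size 1, min 40) -> median=28
Step 4: insert 10 -> lo=[10, 23] (size 2, max 23) hi=[28, 40] (size 2, min 28) -> median=25.5
Step 5: insert 38 -> lo=[10, 23, 28] (size 3, max 28) hi=[38, 40] (size 2, min 38) -> median=28
Step 6: insert 22 -> lo=[10, 22, 23] (size 3, max 23) hi=[28, 38, 40] (size 3, min 28) -> median=25.5
Step 7: insert 25 -> lo=[10, 22, 23, 25] (size 4, max 25) hi=[28, 38, 40] (size 3, min 28) -> median=25

Answer: 25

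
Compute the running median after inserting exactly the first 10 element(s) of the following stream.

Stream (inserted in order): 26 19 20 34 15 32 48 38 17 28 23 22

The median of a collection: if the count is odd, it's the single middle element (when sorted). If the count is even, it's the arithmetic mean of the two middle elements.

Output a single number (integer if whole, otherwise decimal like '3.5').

Answer: 27

Derivation:
Step 1: insert 26 -> lo=[26] (size 1, max 26) hi=[] (size 0) -> median=26
Step 2: insert 19 -> lo=[19] (size 1, max 19) hi=[26] (size 1, min 26) -> median=22.5
Step 3: insert 20 -> lo=[19, 20] (size 2, max 20) hi=[26] (size 1, min 26) -> median=20
Step 4: insert 34 -> lo=[19, 20] (size 2, max 20) hi=[26, 34] (size 2, min 26) -> median=23
Step 5: insert 15 -> lo=[15, 19, 20] (size 3, max 20) hi=[26, 34] (size 2, min 26) -> median=20
Step 6: insert 32 -> lo=[15, 19, 20] (size 3, max 20) hi=[26, 32, 34] (size 3, min 26) -> median=23
Step 7: insert 48 -> lo=[15, 19, 20, 26] (size 4, max 26) hi=[32, 34, 48] (size 3, min 32) -> median=26
Step 8: insert 38 -> lo=[15, 19, 20, 26] (size 4, max 26) hi=[32, 34, 38, 48] (size 4, min 32) -> median=29
Step 9: insert 17 -> lo=[15, 17, 19, 20, 26] (size 5, max 26) hi=[32, 34, 38, 48] (size 4, min 32) -> median=26
Step 10: insert 28 -> lo=[15, 17, 19, 20, 26] (size 5, max 26) hi=[28, 32, 34, 38, 48] (size 5, min 28) -> median=27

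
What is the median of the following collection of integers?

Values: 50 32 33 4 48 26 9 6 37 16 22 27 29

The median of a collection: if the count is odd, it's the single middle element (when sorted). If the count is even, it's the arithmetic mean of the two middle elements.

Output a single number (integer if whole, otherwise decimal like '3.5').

Answer: 27

Derivation:
Step 1: insert 50 -> lo=[50] (size 1, max 50) hi=[] (size 0) -> median=50
Step 2: insert 32 -> lo=[32] (size 1, max 32) hi=[50] (size 1, min 50) -> median=41
Step 3: insert 33 -> lo=[32, 33] (size 2, max 33) hi=[50] (size 1, min 50) -> median=33
Step 4: insert 4 -> lo=[4, 32] (size 2, max 32) hi=[33, 50] (size 2, min 33) -> median=32.5
Step 5: insert 48 -> lo=[4, 32, 33] (size 3, max 33) hi=[48, 50] (size 2, min 48) -> median=33
Step 6: insert 26 -> lo=[4, 26, 32] (size 3, max 32) hi=[33, 48, 50] (size 3, min 33) -> median=32.5
Step 7: insert 9 -> lo=[4, 9, 26, 32] (size 4, max 32) hi=[33, 48, 50] (size 3, min 33) -> median=32
Step 8: insert 6 -> lo=[4, 6, 9, 26] (size 4, max 26) hi=[32, 33, 48, 50] (size 4, min 32) -> median=29
Step 9: insert 37 -> lo=[4, 6, 9, 26, 32] (size 5, max 32) hi=[33, 37, 48, 50] (size 4, min 33) -> median=32
Step 10: insert 16 -> lo=[4, 6, 9, 16, 26] (size 5, max 26) hi=[32, 33, 37, 48, 50] (size 5, min 32) -> median=29
Step 11: insert 22 -> lo=[4, 6, 9, 16, 22, 26] (size 6, max 26) hi=[32, 33, 37, 48, 50] (size 5, min 32) -> median=26
Step 12: insert 27 -> lo=[4, 6, 9, 16, 22, 26] (size 6, max 26) hi=[27, 32, 33, 37, 48, 50] (size 6, min 27) -> median=26.5
Step 13: insert 29 -> lo=[4, 6, 9, 16, 22, 26, 27] (size 7, max 27) hi=[29, 32, 33, 37, 48, 50] (size 6, min 29) -> median=27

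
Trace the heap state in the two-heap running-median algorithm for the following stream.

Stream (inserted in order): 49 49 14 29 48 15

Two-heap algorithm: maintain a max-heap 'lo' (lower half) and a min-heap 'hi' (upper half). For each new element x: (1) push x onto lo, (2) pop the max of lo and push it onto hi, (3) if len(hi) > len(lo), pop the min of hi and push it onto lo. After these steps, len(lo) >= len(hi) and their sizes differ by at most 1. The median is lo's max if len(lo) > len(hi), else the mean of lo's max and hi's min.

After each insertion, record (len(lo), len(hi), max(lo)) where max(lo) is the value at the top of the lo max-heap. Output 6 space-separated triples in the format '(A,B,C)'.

Step 1: insert 49 -> lo=[49] hi=[] -> (len(lo)=1, len(hi)=0, max(lo)=49)
Step 2: insert 49 -> lo=[49] hi=[49] -> (len(lo)=1, len(hi)=1, max(lo)=49)
Step 3: insert 14 -> lo=[14, 49] hi=[49] -> (len(lo)=2, len(hi)=1, max(lo)=49)
Step 4: insert 29 -> lo=[14, 29] hi=[49, 49] -> (len(lo)=2, len(hi)=2, max(lo)=29)
Step 5: insert 48 -> lo=[14, 29, 48] hi=[49, 49] -> (len(lo)=3, len(hi)=2, max(lo)=48)
Step 6: insert 15 -> lo=[14, 15, 29] hi=[48, 49, 49] -> (len(lo)=3, len(hi)=3, max(lo)=29)

Answer: (1,0,49) (1,1,49) (2,1,49) (2,2,29) (3,2,48) (3,3,29)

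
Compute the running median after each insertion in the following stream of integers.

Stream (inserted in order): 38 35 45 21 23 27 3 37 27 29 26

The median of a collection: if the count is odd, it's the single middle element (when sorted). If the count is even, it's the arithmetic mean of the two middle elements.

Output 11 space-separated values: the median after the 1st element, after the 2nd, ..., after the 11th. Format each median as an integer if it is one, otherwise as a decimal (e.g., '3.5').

Step 1: insert 38 -> lo=[38] (size 1, max 38) hi=[] (size 0) -> median=38
Step 2: insert 35 -> lo=[35] (size 1, max 35) hi=[38] (size 1, min 38) -> median=36.5
Step 3: insert 45 -> lo=[35, 38] (size 2, max 38) hi=[45] (size 1, min 45) -> median=38
Step 4: insert 21 -> lo=[21, 35] (size 2, max 35) hi=[38, 45] (size 2, min 38) -> median=36.5
Step 5: insert 23 -> lo=[21, 23, 35] (size 3, max 35) hi=[38, 45] (size 2, min 38) -> median=35
Step 6: insert 27 -> lo=[21, 23, 27] (size 3, max 27) hi=[35, 38, 45] (size 3, min 35) -> median=31
Step 7: insert 3 -> lo=[3, 21, 23, 27] (size 4, max 27) hi=[35, 38, 45] (size 3, min 35) -> median=27
Step 8: insert 37 -> lo=[3, 21, 23, 27] (size 4, max 27) hi=[35, 37, 38, 45] (size 4, min 35) -> median=31
Step 9: insert 27 -> lo=[3, 21, 23, 27, 27] (size 5, max 27) hi=[35, 37, 38, 45] (size 4, min 35) -> median=27
Step 10: insert 29 -> lo=[3, 21, 23, 27, 27] (size 5, max 27) hi=[29, 35, 37, 38, 45] (size 5, min 29) -> median=28
Step 11: insert 26 -> lo=[3, 21, 23, 26, 27, 27] (size 6, max 27) hi=[29, 35, 37, 38, 45] (size 5, min 29) -> median=27

Answer: 38 36.5 38 36.5 35 31 27 31 27 28 27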